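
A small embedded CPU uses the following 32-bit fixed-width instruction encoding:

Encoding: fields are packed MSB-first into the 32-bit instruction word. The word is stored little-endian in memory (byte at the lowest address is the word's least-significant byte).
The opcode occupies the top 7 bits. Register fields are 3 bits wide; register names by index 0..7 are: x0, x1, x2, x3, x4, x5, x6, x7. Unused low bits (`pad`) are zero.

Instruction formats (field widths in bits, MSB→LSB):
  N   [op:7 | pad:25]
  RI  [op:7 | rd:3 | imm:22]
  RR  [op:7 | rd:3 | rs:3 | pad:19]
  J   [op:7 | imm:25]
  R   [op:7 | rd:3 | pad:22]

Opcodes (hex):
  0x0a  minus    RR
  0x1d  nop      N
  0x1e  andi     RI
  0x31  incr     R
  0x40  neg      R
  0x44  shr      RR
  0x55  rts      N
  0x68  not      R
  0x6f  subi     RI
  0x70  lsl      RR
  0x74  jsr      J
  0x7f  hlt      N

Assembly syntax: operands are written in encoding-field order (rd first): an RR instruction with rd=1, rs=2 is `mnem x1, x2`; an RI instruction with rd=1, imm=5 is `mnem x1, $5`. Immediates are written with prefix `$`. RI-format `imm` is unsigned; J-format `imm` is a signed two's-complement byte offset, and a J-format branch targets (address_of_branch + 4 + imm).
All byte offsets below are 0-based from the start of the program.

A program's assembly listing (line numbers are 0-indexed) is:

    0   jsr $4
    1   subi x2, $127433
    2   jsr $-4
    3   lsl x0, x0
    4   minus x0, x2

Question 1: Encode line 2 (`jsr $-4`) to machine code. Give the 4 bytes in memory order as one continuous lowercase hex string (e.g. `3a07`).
2. jsr fields op=0x74:7|imm=-4:25 → word e9fffffch → fc ff ff e9

fcffffe9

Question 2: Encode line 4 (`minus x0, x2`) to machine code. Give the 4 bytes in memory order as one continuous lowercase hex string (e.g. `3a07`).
00001014

line 4 (minus): pack op=0xa:7|rd=0:3|rs=2:3|pad=0:19 = 0x14100000; little→ 00 00 10 14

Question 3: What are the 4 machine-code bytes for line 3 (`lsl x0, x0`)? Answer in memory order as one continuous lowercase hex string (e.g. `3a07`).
000000e0

3. lsl fields op=0x70:7|rd=0:3|rs=0:3|pad=0:19 → word e0000000h → 00 00 00 e0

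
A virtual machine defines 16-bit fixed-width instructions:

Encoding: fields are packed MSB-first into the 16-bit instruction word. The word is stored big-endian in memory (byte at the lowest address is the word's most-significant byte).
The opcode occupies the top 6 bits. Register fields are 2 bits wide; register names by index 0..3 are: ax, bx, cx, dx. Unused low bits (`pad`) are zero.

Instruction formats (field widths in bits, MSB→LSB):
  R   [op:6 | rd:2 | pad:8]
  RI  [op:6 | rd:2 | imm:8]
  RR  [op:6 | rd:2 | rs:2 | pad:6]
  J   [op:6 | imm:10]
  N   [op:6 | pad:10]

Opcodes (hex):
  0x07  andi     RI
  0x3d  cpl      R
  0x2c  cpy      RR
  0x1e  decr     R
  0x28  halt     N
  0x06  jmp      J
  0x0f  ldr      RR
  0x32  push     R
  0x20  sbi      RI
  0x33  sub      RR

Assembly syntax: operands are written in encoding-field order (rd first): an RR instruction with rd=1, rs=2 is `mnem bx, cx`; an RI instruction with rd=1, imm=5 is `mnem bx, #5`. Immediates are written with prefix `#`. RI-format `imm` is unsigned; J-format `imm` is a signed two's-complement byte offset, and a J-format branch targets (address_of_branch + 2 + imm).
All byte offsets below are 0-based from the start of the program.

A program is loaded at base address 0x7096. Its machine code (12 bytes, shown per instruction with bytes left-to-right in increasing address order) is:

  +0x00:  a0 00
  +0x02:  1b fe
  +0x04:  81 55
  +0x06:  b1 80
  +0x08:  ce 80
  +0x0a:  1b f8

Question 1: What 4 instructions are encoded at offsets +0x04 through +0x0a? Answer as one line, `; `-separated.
@+04  big-endian(81 55) = 0x8155
  op=0x8155>>10=0x20 ⇒ sbi (RI)
  rd: (w>>8)&0x3=0x1 → bx
  imm: (w>>0)&0xff=0x55 → #85
@+06  big-endian(b1 80) = 0xb180
  op=0xb180>>10=0x2c ⇒ cpy (RR)
  rd: (w>>8)&0x3=0x1 → bx
  rs: (w>>6)&0x3=0x2 → cx
@+08  big-endian(ce 80) = 0xce80
  op=0xce80>>10=0x33 ⇒ sub (RR)
  rd: (w>>8)&0x3=0x2 → cx
  rs: (w>>6)&0x3=0x2 → cx
@+0a  big-endian(1b f8) = 0x1bf8
  op=0x1bf8>>10=0x6 ⇒ jmp (J)
  imm: (w>>0)&0x3ff=0x3f8 (s10→-8) → #-8

sbi bx, #85; cpy bx, cx; sub cx, cx; jmp #-8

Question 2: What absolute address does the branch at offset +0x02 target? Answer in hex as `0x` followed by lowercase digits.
0x7098

@+02  big-endian(1b fe) = 0x1bfe
  op=0x1bfe>>10=0x6 ⇒ jmp (J)
  imm: (w>>0)&0x3ff=0x3fe (s10→-2) → #-2
  target = base 0x7096 + off 0x02 + 2 + imm -2 = 0x7098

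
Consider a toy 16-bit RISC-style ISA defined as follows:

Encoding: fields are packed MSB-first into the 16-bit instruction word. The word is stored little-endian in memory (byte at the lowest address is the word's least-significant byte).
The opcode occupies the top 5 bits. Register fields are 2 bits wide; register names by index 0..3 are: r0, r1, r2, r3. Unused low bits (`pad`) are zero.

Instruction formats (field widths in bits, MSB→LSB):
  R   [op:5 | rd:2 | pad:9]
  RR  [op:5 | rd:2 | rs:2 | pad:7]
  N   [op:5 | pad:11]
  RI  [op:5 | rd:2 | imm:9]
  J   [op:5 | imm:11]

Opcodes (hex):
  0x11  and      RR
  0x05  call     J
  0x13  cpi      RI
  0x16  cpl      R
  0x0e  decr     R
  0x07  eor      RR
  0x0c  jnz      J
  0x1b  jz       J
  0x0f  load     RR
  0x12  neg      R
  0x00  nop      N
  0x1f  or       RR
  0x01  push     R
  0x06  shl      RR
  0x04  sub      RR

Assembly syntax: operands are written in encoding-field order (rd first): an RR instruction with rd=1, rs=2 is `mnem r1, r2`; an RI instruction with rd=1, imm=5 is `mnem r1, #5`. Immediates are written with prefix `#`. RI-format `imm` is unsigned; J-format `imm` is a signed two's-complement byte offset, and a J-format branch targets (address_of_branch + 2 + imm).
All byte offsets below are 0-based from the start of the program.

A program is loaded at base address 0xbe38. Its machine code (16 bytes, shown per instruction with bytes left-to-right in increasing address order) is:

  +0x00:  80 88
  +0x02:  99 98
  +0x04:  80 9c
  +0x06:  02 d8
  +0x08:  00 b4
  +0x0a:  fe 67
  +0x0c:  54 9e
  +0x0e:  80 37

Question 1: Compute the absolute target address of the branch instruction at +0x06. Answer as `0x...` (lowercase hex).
0xbe42

[06] 02 d8 → 0xd802
  opcode bits[15:11]=0x1b: jz/J
  imm@[10:0]=0x2 ⇒ #2
  target = base 0xbe38 + off 0x06 + 2 + imm 2 = 0xbe42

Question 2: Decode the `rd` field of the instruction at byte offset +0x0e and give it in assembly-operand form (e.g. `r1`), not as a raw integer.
r3

[0e] 80 37 → 0x3780
  op=0x3780>>11=0x6 ⇒ shl (RR)
  rd@[10:9]=0x3 ⇒ r3
  rs@[8:7]=0x3 ⇒ r3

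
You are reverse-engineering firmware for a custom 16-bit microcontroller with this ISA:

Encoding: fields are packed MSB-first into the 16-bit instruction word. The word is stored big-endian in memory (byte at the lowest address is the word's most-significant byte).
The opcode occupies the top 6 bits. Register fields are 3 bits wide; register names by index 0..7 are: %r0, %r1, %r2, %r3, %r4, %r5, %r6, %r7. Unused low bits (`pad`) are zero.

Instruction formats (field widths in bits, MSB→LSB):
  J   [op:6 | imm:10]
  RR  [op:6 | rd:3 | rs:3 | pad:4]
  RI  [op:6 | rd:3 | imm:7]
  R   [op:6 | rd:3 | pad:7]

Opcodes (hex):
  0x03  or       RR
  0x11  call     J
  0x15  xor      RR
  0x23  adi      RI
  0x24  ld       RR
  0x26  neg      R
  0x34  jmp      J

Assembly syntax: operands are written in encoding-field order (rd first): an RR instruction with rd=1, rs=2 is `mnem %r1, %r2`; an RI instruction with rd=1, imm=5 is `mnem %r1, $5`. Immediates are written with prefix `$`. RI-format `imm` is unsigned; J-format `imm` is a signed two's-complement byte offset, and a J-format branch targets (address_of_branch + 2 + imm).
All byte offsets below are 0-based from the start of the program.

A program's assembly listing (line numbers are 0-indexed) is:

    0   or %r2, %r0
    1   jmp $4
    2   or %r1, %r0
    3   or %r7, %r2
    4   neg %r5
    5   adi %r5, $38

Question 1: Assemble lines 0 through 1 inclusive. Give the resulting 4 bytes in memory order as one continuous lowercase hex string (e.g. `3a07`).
0d00d004

0. or fields op=0x3:6|rd=2:3|rs=0:3|pad=0:4 → word 0d00h → 0d 00
1. jmp fields op=0x34:6|imm=4:10 → word d004h → d0 04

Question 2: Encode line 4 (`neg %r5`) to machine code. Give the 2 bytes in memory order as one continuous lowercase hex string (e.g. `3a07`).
9a80

L4: neg op=0x26:6|rd=5:3|pad=0:7 ⇒ 0x9a80 ⇒ big 9a 80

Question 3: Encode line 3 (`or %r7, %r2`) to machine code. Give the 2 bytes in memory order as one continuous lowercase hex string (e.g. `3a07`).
0fa0

3. or fields op=0x3:6|rd=7:3|rs=2:3|pad=0:4 → word 0fa0h → 0f a0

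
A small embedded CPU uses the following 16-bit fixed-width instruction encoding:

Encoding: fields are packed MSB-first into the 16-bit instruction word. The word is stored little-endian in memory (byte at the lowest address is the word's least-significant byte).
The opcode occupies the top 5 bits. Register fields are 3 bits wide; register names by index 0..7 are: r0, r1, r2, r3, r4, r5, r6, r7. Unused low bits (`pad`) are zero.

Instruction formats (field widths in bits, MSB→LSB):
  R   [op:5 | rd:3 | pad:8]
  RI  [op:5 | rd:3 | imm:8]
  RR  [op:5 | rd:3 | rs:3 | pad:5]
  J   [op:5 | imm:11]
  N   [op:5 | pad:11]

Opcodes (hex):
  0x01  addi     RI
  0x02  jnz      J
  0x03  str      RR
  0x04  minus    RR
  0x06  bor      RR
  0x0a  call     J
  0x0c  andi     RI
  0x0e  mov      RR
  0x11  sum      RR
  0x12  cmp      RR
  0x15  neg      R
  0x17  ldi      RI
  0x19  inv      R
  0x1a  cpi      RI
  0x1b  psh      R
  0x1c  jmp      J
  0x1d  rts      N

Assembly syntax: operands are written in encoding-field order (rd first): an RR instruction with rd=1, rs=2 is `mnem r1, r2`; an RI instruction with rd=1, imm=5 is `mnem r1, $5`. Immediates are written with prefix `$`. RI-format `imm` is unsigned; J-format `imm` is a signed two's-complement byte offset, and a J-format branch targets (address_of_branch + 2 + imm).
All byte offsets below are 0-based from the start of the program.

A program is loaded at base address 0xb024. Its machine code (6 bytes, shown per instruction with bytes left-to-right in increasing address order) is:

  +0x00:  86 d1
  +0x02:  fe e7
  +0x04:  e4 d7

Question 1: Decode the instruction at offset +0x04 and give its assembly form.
@+04  little-endian(e4 d7) = 0xd7e4
  op=0xd7e4>>11=0x1a ⇒ cpi (RI)
  rd: (w>>8)&0x7=0x7 → r7
  imm: (w>>0)&0xff=0xe4 → $228

cpi r7, $228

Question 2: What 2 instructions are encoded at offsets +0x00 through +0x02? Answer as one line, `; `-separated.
cpi r1, $134; jmp $-2

@+00  little-endian(86 d1) = 0xd186
  top 5b → 0x1a → cpi [RI]
  rd: (w>>8)&0x7=0x1 → r1
  imm: (w>>0)&0xff=0x86 → $134
@+02  little-endian(fe e7) = 0xe7fe
  top 5b → 0x1c → jmp [J]
  imm: (w>>0)&0x7ff=0x7fe (s11→-2) → $-2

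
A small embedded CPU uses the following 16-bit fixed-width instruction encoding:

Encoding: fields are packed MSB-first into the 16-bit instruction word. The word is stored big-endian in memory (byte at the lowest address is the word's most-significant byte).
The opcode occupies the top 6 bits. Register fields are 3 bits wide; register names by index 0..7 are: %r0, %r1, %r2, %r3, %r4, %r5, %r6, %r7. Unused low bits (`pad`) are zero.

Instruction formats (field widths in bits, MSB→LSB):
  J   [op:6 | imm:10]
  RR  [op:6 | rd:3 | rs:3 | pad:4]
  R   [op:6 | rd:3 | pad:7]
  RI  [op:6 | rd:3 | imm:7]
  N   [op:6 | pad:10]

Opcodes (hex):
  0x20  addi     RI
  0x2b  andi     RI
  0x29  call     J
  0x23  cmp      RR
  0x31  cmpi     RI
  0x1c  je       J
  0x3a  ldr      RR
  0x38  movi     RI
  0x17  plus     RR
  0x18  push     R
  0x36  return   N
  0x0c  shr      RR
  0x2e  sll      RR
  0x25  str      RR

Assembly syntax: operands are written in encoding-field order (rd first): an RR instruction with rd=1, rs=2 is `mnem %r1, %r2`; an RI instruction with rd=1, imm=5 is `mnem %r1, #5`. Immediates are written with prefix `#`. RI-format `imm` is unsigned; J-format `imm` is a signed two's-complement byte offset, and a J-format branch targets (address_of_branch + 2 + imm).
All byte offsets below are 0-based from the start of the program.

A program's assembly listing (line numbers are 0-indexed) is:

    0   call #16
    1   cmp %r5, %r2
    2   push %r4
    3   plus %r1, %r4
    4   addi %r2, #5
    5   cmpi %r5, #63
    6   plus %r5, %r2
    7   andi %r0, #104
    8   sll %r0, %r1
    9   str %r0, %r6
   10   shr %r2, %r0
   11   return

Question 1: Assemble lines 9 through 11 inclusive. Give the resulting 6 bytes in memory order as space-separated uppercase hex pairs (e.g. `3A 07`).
94 60 31 00 D8 00

9. str fields op=0x25:6|rd=0:3|rs=6:3|pad=0:4 → word 9460h → 94 60
10. shr fields op=0xc:6|rd=2:3|rs=0:3|pad=0:4 → word 3100h → 31 00
11. return fields op=0x36:6|pad=0:10 → word d800h → d8 00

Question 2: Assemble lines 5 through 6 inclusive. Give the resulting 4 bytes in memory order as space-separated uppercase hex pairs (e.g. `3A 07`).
C6 BF 5E A0

L5: cmpi op=0x31:6|rd=5:3|imm=63:7 ⇒ 0xc6bf ⇒ big c6 bf
L6: plus op=0x17:6|rd=5:3|rs=2:3|pad=0:4 ⇒ 0x5ea0 ⇒ big 5e a0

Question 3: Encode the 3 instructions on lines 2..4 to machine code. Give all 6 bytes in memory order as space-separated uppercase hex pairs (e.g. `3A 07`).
62 00 5C C0 81 05

line 2 (push): pack op=0x18:6|rd=4:3|pad=0:7 = 0x6200; big→ 62 00
line 3 (plus): pack op=0x17:6|rd=1:3|rs=4:3|pad=0:4 = 0x5cc0; big→ 5c c0
line 4 (addi): pack op=0x20:6|rd=2:3|imm=5:7 = 0x8105; big→ 81 05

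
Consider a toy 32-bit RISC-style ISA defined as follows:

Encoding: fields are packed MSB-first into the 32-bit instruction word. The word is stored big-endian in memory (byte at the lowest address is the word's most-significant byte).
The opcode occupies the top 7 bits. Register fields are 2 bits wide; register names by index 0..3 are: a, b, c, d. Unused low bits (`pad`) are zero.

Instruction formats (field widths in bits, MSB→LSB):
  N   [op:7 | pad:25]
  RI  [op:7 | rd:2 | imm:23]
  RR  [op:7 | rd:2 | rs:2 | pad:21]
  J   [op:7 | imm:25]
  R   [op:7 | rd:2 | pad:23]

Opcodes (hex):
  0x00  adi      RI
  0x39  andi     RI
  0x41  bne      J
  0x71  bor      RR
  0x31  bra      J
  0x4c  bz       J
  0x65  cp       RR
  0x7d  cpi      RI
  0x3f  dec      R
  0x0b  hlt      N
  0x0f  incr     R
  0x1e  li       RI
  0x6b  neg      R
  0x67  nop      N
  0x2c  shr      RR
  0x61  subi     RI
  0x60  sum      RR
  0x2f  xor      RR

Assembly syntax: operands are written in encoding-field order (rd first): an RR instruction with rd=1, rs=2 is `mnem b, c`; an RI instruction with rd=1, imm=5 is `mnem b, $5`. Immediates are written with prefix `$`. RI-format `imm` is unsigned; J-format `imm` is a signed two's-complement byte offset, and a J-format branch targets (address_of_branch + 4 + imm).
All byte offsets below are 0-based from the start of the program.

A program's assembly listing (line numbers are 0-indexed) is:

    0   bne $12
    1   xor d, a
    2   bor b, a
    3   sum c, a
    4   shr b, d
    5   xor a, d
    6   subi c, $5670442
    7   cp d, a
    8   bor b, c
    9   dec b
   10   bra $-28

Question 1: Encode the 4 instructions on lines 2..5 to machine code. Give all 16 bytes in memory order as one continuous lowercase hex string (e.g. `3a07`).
2. bor fields op=0x71:7|rd=1:2|rs=0:2|pad=0:21 → word e2800000h → e2 80 00 00
3. sum fields op=0x60:7|rd=2:2|rs=0:2|pad=0:21 → word c1000000h → c1 00 00 00
4. shr fields op=0x2c:7|rd=1:2|rs=3:2|pad=0:21 → word 58e00000h → 58 e0 00 00
5. xor fields op=0x2f:7|rd=0:2|rs=3:2|pad=0:21 → word 5e600000h → 5e 60 00 00

e2800000c100000058e000005e600000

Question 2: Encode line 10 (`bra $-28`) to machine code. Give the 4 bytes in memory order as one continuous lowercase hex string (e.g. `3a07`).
10. bra fields op=0x31:7|imm=-28:25 → word 63ffffe4h → 63 ff ff e4

63ffffe4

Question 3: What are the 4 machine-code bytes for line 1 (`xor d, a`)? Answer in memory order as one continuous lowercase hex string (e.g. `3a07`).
5f800000

line 1 (xor): pack op=0x2f:7|rd=3:2|rs=0:2|pad=0:21 = 0x5f800000; big→ 5f 80 00 00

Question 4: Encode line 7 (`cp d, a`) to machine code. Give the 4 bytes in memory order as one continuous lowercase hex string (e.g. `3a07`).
cb800000

line 7 (cp): pack op=0x65:7|rd=3:2|rs=0:2|pad=0:21 = 0xcb800000; big→ cb 80 00 00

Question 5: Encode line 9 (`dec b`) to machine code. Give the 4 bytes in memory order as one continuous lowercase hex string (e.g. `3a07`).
7e800000

line 9 (dec): pack op=0x3f:7|rd=1:2|pad=0:23 = 0x7e800000; big→ 7e 80 00 00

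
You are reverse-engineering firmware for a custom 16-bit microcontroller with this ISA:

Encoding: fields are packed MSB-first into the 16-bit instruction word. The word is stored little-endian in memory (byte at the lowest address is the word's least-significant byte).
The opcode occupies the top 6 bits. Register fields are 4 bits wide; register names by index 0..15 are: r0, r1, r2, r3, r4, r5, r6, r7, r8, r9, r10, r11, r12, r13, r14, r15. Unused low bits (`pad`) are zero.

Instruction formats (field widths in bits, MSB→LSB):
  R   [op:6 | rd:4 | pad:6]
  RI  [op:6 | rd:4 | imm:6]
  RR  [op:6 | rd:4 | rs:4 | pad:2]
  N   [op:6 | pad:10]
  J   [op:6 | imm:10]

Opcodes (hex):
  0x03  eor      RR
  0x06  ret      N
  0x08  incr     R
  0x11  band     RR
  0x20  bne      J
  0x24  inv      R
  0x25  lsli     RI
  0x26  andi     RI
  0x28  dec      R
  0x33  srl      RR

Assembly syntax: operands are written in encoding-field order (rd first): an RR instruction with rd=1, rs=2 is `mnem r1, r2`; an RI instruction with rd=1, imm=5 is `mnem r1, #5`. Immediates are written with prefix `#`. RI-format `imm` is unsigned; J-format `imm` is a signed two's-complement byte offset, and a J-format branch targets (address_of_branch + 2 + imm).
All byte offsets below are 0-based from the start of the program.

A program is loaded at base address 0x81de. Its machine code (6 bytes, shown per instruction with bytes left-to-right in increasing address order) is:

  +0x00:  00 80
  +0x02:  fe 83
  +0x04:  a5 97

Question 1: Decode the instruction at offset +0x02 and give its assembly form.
[02] fe 83 → 0x83fe
  opcode bits[15:10]=0x20: bne/J
  imm: (w>>0)&0x3ff=0x3fe (s10→-2) → #-2

bne #-2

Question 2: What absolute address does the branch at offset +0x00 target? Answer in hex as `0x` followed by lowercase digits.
0x81e0

@+00  little-endian(00 80) = 0x8000
  top 6b → 0x20 → bne [J]
  imm@[9:0]=0x0 ⇒ #0
  target = base 0x81de + off 0x00 + 2 + imm 0 = 0x81e0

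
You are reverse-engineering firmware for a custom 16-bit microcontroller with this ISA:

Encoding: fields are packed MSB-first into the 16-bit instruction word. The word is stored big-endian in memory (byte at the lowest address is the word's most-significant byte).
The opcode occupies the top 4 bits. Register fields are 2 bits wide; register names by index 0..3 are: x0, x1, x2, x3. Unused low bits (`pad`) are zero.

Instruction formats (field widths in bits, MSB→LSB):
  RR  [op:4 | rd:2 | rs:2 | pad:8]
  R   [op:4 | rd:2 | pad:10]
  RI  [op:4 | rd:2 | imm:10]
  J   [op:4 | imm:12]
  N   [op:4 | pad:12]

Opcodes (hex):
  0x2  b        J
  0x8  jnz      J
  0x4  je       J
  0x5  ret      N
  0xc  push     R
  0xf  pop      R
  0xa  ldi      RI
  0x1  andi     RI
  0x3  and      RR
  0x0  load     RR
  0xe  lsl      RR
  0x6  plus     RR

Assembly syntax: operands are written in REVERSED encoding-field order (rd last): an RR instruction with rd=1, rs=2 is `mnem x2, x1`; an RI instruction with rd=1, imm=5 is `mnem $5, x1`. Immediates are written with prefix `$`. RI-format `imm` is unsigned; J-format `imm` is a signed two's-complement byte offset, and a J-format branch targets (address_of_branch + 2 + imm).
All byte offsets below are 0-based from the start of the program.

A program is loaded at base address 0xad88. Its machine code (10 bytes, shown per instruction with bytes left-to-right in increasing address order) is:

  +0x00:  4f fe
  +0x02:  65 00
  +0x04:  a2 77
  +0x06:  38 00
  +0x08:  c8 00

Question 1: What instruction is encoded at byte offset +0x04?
ldi $631, x0

@+04  big-endian(a2 77) = 0xa277
  op=0xa277>>12=0xa ⇒ ldi (RI)
  rd: (w>>10)&0x3=0x0 → x0
  imm: (w>>0)&0x3ff=0x277 → $631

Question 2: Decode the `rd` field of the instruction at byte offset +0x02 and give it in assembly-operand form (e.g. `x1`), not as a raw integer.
x1

@+02  big-endian(65 00) = 0x6500
  opcode bits[15:12]=0x6: plus/RR
  rd: (w>>10)&0x3=0x1 → x1
  rs: (w>>8)&0x3=0x1 → x1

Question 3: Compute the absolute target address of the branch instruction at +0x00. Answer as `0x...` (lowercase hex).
off 0x00: read 4f fe as big → 0x4ffe
  top 4b → 0x4 → je [J]
  imm: (w>>0)&0xfff=0xffe (s12→-2) → $-2
  target = base 0xad88 + off 0x00 + 2 + imm -2 = 0xad88

0xad88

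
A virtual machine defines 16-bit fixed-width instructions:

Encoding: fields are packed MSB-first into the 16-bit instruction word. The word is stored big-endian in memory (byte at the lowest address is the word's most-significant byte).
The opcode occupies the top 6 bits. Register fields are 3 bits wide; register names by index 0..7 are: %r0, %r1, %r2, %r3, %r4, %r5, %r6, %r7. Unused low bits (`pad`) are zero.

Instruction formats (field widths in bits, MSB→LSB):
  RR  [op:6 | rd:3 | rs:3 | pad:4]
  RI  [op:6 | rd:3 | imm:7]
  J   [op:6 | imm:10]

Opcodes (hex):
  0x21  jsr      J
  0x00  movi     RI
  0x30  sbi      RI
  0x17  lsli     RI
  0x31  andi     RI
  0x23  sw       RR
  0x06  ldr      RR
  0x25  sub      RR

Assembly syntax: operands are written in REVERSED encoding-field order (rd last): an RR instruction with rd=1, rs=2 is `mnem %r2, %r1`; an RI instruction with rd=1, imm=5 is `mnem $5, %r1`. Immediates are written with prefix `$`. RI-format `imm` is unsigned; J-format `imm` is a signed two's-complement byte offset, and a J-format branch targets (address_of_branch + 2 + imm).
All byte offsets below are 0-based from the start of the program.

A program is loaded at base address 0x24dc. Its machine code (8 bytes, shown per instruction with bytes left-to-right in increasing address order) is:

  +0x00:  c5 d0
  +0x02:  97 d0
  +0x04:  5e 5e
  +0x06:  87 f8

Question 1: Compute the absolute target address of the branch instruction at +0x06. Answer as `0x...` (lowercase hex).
0x24dc

off 0x06: read 87 f8 as big → 0x87f8
  top 6b → 0x21 → jsr [J]
  [9:0] imm=1016 (s10→-8) = $-8
  target = base 0x24dc + off 0x06 + 2 + imm -8 = 0x24dc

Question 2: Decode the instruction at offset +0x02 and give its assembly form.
sub %r5, %r7

[02] 97 d0 → 0x97d0
  opcode bits[15:10]=0x25: sub/RR
  [9:7] rd=7 = %r7
  [6:4] rs=5 = %r5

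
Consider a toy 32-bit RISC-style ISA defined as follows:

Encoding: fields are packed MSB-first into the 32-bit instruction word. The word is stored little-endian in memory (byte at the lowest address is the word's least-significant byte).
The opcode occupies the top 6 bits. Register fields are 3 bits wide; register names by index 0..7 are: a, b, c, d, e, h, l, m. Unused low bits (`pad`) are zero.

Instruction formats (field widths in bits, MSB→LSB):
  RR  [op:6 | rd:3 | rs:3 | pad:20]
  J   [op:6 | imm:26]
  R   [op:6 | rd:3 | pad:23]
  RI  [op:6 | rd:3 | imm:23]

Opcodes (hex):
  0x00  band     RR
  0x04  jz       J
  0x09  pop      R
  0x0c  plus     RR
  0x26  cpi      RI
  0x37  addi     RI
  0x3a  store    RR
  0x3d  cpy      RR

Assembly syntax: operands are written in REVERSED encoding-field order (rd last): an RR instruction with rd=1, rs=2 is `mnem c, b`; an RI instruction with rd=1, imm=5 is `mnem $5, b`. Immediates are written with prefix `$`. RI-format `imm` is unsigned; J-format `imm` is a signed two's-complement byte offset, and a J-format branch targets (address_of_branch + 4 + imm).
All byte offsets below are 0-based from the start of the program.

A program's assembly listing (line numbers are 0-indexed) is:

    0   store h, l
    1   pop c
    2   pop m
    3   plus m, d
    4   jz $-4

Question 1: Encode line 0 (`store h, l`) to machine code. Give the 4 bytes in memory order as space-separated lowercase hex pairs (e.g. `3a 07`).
line 0 (store): pack op=0x3a:6|rd=6:3|rs=5:3|pad=0:20 = 0xeb500000; little→ 00 00 50 eb

00 00 50 eb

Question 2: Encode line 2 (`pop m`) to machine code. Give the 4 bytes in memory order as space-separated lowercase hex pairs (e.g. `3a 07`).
00 00 80 27

2. pop fields op=0x9:6|rd=7:3|pad=0:23 → word 27800000h → 00 00 80 27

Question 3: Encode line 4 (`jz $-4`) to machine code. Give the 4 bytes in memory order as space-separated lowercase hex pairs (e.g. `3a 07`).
fc ff ff 13

line 4 (jz): pack op=0x4:6|imm=-4:26 = 0x13fffffc; little→ fc ff ff 13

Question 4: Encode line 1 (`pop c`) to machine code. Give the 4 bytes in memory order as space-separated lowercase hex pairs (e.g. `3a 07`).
1. pop fields op=0x9:6|rd=2:3|pad=0:23 → word 25000000h → 00 00 00 25

00 00 00 25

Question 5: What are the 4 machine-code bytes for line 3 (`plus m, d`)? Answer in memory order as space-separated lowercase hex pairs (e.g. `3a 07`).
line 3 (plus): pack op=0xc:6|rd=3:3|rs=7:3|pad=0:20 = 0x31f00000; little→ 00 00 f0 31

00 00 f0 31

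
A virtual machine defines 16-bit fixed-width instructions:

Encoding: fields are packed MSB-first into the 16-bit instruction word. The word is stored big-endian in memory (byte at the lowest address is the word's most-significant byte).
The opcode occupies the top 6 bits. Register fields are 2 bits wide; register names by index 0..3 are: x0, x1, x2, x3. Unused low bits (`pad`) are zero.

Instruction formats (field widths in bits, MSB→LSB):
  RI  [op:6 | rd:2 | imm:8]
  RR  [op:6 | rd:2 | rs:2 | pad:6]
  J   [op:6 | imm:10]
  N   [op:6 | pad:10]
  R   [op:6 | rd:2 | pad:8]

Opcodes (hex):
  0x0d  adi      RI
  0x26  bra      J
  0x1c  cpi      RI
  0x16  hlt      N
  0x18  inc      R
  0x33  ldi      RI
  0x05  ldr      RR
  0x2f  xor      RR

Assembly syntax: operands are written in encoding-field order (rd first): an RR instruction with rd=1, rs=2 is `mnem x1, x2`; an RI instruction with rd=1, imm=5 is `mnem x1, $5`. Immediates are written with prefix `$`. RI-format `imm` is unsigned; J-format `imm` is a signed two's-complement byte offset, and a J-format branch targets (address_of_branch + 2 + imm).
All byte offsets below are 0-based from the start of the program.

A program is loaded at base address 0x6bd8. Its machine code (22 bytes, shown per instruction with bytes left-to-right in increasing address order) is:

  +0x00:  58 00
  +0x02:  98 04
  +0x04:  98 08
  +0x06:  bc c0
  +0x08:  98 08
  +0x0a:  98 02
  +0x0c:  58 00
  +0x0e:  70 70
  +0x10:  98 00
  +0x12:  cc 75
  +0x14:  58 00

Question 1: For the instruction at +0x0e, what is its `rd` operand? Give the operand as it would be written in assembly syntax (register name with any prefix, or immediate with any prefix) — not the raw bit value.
x0

+0x0e: 70 70 ⇒ word 0x7070 (big)
  opcode bits[15:10]=0x1c: cpi/RI
  [9:8] rd=0 = x0
  [7:0] imm=112 = $112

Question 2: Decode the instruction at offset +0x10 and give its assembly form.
bra $0

[10] 98 00 → 0x9800
  opcode bits[15:10]=0x26: bra/J
  imm@[9:0]=0x0 ⇒ $0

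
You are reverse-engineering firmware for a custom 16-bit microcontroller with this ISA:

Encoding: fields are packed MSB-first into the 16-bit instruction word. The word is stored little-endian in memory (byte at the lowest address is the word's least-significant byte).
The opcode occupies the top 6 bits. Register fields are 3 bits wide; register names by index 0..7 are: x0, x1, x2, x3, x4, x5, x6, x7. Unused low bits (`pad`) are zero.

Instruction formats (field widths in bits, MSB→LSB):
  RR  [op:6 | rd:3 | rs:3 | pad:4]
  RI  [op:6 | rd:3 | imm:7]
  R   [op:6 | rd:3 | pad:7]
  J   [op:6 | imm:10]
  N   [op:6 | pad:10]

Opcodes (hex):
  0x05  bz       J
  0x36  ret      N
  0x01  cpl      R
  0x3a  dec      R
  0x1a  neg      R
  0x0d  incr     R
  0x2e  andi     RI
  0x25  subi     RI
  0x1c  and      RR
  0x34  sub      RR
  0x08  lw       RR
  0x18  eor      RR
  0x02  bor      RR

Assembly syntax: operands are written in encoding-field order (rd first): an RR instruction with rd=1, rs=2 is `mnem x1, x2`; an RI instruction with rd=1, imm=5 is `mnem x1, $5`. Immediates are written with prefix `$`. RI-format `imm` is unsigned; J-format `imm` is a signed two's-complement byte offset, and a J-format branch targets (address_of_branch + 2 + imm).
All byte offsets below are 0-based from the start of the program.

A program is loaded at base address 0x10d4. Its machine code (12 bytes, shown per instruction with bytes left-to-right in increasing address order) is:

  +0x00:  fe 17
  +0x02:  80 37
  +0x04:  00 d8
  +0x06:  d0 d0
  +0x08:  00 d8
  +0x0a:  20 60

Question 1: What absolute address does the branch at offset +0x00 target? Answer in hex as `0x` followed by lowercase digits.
off 0x00: read fe 17 as little → 0x17fe
  top 6b → 0x5 → bz [J]
  [9:0] imm=1022 (s10→-2) = $-2
  target = base 0x10d4 + off 0x00 + 2 + imm -2 = 0x10d4

0x10d4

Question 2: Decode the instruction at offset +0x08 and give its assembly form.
[08] 00 d8 → 0xd800
  top 6b → 0x36 → ret [N]

ret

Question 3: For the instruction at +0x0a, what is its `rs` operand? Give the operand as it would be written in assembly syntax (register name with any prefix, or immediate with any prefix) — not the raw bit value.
off 0x0a: read 20 60 as little → 0x6020
  top 6b → 0x18 → eor [RR]
  [9:7] rd=0 = x0
  [6:4] rs=2 = x2

x2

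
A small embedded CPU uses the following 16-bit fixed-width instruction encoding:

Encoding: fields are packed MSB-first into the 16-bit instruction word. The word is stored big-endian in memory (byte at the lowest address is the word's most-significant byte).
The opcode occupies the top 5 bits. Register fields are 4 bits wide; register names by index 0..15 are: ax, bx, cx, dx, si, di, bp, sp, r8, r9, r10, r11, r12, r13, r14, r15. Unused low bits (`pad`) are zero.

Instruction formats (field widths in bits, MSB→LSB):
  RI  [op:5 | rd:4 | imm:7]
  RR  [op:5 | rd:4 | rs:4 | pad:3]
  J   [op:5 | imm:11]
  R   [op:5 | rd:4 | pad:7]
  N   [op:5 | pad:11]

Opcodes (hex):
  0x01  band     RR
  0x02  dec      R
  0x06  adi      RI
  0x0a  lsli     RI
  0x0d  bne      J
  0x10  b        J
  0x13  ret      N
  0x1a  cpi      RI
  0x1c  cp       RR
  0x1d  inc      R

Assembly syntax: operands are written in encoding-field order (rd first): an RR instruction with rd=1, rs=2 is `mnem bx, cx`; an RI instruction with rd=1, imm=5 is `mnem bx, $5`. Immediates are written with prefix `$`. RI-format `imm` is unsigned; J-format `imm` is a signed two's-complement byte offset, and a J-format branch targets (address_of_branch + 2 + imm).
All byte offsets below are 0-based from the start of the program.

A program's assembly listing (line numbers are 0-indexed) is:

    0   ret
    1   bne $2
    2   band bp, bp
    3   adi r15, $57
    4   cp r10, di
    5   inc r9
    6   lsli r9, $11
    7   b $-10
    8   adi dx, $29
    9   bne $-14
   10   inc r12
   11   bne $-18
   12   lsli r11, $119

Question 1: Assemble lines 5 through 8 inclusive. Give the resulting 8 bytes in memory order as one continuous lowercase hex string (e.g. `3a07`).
line 5 (inc): pack op=0x1d:5|rd=9:4|pad=0:7 = 0xec80; big→ ec 80
line 6 (lsli): pack op=0xa:5|rd=9:4|imm=11:7 = 0x548b; big→ 54 8b
line 7 (b): pack op=0x10:5|imm=-10:11 = 0x87f6; big→ 87 f6
line 8 (adi): pack op=0x6:5|rd=3:4|imm=29:7 = 0x319d; big→ 31 9d

ec80548b87f6319d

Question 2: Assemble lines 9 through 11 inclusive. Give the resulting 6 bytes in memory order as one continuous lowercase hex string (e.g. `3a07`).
L9: bne op=0xd:5|imm=-14:11 ⇒ 0x6ff2 ⇒ big 6f f2
L10: inc op=0x1d:5|rd=12:4|pad=0:7 ⇒ 0xee00 ⇒ big ee 00
L11: bne op=0xd:5|imm=-18:11 ⇒ 0x6fee ⇒ big 6f ee

6ff2ee006fee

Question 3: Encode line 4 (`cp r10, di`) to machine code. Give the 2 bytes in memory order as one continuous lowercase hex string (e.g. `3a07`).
line 4 (cp): pack op=0x1c:5|rd=10:4|rs=5:4|pad=0:3 = 0xe528; big→ e5 28

e528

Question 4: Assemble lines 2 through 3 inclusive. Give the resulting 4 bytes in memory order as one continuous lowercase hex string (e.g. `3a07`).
0b3037b9

2. band fields op=0x1:5|rd=6:4|rs=6:4|pad=0:3 → word 0b30h → 0b 30
3. adi fields op=0x6:5|rd=15:4|imm=57:7 → word 37b9h → 37 b9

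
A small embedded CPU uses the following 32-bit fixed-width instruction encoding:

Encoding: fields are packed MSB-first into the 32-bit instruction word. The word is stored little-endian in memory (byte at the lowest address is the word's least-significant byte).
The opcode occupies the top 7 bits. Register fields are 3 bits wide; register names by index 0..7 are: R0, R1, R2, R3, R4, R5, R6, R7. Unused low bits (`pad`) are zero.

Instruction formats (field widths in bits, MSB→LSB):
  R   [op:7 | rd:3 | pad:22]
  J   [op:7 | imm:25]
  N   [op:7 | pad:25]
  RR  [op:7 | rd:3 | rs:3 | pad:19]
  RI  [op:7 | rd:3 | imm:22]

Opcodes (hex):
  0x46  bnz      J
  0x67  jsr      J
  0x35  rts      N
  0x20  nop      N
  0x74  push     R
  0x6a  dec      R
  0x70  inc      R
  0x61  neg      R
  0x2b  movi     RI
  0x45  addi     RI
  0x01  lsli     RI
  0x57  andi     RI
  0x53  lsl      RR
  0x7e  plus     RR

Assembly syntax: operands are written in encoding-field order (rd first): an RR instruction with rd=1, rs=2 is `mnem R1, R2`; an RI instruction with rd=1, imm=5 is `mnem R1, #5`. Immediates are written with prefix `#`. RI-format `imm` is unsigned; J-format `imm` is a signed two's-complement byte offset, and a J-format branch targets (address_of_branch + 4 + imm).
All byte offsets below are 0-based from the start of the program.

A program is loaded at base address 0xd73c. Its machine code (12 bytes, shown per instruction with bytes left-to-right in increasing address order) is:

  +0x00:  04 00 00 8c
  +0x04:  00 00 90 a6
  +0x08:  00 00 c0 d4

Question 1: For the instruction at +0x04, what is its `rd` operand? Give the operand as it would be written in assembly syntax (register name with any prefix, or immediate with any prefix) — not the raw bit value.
R2

[04] 00 00 90 a6 → 0xa6900000
  op=0xa6900000>>25=0x53 ⇒ lsl (RR)
  rd@[24:22]=0x2 ⇒ R2
  rs@[21:19]=0x2 ⇒ R2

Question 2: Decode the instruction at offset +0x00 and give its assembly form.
bnz #4

+0x00: 04 00 00 8c ⇒ word 0x8c000004 (little)
  top 7b → 0x46 → bnz [J]
  [24:0] imm=4 = #4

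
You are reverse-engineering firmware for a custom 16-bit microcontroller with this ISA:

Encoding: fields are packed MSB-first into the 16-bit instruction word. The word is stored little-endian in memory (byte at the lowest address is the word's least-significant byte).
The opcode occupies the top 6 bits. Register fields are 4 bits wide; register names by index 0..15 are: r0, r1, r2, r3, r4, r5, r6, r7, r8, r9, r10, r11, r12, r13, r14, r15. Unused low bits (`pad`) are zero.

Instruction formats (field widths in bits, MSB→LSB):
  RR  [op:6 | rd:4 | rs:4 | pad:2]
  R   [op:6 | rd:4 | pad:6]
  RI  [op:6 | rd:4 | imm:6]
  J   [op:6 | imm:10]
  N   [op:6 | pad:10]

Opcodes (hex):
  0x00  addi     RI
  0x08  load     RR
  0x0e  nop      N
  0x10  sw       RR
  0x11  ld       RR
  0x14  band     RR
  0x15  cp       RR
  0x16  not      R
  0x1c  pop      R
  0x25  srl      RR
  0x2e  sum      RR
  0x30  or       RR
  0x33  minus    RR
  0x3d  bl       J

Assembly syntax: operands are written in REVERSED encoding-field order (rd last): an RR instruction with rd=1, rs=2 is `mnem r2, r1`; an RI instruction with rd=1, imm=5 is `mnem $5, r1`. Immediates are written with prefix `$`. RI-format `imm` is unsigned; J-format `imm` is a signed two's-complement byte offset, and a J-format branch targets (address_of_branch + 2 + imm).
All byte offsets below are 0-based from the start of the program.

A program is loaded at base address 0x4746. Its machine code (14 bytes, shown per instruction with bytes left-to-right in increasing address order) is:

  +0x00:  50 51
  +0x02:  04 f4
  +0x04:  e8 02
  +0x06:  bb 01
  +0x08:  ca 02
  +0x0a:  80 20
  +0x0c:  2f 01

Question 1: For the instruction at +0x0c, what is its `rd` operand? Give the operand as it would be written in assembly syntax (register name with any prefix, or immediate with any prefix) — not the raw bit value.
r4

off 0x0c: read 2f 01 as little → 0x012f
  opcode bits[15:10]=0x0: addi/RI
  rd@[9:6]=0x4 ⇒ r4
  imm@[5:0]=0x2f ⇒ $47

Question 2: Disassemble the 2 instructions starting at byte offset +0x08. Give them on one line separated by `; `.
off 0x08: read ca 02 as little → 0x02ca
  opcode bits[15:10]=0x0: addi/RI
  rd@[9:6]=0xb ⇒ r11
  imm@[5:0]=0xa ⇒ $10
off 0x0a: read 80 20 as little → 0x2080
  opcode bits[15:10]=0x8: load/RR
  rd@[9:6]=0x2 ⇒ r2
  rs@[5:2]=0x0 ⇒ r0

addi $10, r11; load r0, r2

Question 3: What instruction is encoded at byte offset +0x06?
+0x06: bb 01 ⇒ word 0x01bb (little)
  opcode bits[15:10]=0x0: addi/RI
  [9:6] rd=6 = r6
  [5:0] imm=59 = $59

addi $59, r6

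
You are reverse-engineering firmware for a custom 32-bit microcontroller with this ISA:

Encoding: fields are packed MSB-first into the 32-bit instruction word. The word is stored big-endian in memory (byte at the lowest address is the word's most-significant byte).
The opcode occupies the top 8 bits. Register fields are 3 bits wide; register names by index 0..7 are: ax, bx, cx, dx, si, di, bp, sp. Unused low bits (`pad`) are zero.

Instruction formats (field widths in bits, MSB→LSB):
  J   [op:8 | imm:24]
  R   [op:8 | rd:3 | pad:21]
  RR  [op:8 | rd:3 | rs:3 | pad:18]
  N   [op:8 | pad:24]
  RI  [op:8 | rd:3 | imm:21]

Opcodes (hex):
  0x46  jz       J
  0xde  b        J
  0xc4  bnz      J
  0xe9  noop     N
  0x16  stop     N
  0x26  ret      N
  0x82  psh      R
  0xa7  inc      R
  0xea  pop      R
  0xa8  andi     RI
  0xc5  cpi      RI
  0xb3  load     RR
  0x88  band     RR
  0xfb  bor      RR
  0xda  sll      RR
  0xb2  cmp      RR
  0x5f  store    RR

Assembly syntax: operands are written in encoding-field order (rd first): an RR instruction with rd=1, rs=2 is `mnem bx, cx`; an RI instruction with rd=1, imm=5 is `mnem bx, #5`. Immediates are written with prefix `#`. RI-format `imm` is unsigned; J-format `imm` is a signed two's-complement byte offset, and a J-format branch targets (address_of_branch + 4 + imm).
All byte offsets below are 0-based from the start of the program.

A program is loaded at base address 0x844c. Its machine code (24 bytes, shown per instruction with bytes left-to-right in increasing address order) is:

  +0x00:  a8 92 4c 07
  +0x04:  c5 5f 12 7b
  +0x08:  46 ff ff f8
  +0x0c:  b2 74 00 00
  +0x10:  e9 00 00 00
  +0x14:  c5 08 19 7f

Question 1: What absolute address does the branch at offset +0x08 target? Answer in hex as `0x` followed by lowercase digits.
off 0x08: read 46 ff ff f8 as big → 0x46fffff8
  opcode bits[31:24]=0x46: jz/J
  imm@[23:0]=0xfffff8 (s24→-8) ⇒ #-8
  target = base 0x844c + off 0x08 + 4 + imm -8 = 0x8450

0x8450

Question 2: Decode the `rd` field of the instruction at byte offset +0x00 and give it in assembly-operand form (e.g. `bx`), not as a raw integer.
si

+0x00: a8 92 4c 07 ⇒ word 0xa8924c07 (big)
  top 8b → 0xa8 → andi [RI]
  [23:21] rd=4 = si
  [20:0] imm=1199111 = #1199111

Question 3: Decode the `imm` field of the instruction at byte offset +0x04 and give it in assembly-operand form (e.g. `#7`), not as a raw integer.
#2036347

+0x04: c5 5f 12 7b ⇒ word 0xc55f127b (big)
  top 8b → 0xc5 → cpi [RI]
  [23:21] rd=2 = cx
  [20:0] imm=2036347 = #2036347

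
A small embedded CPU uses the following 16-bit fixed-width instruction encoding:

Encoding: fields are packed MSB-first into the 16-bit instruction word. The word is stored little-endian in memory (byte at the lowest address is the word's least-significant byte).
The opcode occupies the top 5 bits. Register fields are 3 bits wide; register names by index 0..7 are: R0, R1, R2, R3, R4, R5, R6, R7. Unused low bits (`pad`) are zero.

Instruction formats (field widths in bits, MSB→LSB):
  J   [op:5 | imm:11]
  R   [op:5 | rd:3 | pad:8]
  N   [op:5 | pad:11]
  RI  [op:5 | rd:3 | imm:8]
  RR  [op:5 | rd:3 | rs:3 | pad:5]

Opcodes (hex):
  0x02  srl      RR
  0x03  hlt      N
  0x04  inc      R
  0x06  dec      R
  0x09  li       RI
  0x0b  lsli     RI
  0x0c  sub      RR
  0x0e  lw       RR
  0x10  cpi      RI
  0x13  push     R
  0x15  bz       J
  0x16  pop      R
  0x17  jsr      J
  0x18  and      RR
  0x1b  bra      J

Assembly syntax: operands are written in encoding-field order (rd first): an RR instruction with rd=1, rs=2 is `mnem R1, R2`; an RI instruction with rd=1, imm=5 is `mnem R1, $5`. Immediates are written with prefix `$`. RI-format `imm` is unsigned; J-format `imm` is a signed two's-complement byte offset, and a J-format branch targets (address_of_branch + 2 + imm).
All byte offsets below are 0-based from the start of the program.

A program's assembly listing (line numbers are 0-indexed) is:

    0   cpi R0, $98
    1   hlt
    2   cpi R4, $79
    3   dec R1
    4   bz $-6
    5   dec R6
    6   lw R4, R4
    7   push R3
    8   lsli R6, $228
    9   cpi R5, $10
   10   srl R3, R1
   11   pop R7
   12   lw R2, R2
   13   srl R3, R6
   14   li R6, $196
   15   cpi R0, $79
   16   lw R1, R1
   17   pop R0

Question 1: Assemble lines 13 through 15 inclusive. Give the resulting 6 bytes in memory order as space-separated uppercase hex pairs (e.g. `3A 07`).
L13: srl op=0x2:5|rd=3:3|rs=6:3|pad=0:5 ⇒ 0x13c0 ⇒ little c0 13
L14: li op=0x9:5|rd=6:3|imm=196:8 ⇒ 0x4ec4 ⇒ little c4 4e
L15: cpi op=0x10:5|rd=0:3|imm=79:8 ⇒ 0x804f ⇒ little 4f 80

C0 13 C4 4E 4F 80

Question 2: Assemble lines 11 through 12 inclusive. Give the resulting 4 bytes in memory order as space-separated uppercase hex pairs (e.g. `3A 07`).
00 B7 40 72

line 11 (pop): pack op=0x16:5|rd=7:3|pad=0:8 = 0xb700; little→ 00 b7
line 12 (lw): pack op=0xe:5|rd=2:3|rs=2:3|pad=0:5 = 0x7240; little→ 40 72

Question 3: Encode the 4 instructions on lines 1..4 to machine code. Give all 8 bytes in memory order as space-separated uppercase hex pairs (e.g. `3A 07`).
00 18 4F 84 00 31 FA AF

line 1 (hlt): pack op=0x3:5|pad=0:11 = 0x1800; little→ 00 18
line 2 (cpi): pack op=0x10:5|rd=4:3|imm=79:8 = 0x844f; little→ 4f 84
line 3 (dec): pack op=0x6:5|rd=1:3|pad=0:8 = 0x3100; little→ 00 31
line 4 (bz): pack op=0x15:5|imm=-6:11 = 0xaffa; little→ fa af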